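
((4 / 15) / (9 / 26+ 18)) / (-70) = -0.00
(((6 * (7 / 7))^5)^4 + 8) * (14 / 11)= 51186218160881776 / 11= 4653292560080161.45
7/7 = 1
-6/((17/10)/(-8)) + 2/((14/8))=3496/119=29.38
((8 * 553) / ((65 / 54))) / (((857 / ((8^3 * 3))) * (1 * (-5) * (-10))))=131.75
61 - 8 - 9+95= 139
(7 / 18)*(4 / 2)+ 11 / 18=1.39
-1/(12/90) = -15/2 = -7.50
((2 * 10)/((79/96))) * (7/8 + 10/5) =5520/79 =69.87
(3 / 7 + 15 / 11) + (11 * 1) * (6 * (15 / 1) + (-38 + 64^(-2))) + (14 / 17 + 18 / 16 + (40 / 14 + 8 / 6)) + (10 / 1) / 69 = 71534318505 / 123318272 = 580.08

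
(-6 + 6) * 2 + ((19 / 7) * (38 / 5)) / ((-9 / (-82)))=59204 / 315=187.95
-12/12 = -1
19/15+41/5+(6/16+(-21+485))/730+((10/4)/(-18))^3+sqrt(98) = 7 * sqrt(2)+171999347/17029440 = 20.00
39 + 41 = 80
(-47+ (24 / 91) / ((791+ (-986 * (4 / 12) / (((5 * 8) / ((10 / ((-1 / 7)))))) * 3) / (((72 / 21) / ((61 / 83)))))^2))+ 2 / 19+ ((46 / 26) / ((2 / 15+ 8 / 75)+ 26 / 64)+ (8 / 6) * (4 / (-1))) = -2838809408156056248343 / 57360830239182108639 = -49.49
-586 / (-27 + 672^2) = -586 / 451557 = -0.00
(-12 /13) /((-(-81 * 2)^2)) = 1 /28431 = 0.00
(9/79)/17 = 9/1343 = 0.01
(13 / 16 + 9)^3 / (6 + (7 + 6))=3869893 / 77824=49.73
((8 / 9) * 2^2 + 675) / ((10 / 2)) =6107 / 45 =135.71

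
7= 7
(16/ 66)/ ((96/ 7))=7/ 396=0.02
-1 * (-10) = 10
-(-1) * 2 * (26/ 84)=13/ 21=0.62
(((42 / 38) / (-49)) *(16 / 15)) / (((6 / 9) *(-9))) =8 / 1995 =0.00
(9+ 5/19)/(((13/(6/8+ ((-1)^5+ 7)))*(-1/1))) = -4.81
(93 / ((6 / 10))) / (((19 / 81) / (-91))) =-1142505 / 19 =-60131.84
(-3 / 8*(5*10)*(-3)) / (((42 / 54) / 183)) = 370575 / 28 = 13234.82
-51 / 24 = -17 / 8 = -2.12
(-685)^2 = 469225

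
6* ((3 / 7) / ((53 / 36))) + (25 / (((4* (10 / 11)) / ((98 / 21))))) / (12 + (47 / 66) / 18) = 23409009 / 5306413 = 4.41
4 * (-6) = -24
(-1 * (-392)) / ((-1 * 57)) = -392 / 57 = -6.88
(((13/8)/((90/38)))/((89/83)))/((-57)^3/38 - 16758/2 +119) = -20501/420797340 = -0.00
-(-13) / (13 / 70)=70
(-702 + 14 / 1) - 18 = -706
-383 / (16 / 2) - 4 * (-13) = 33 / 8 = 4.12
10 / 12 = 5 / 6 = 0.83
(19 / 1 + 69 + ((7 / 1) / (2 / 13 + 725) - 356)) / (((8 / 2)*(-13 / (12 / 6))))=2526345 / 245102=10.31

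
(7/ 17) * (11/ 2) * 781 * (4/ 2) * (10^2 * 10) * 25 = 1503425000/ 17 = 88436764.71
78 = 78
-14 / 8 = -7 / 4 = -1.75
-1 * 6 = -6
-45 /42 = -15 /14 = -1.07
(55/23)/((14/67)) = 3685/322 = 11.44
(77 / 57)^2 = 5929 / 3249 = 1.82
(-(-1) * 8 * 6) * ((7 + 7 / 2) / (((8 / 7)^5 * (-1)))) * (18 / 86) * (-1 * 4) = 9529569 / 44032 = 216.42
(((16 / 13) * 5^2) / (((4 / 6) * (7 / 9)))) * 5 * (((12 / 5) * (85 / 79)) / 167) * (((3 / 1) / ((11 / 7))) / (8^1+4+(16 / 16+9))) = 8262000 / 20752589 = 0.40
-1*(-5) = 5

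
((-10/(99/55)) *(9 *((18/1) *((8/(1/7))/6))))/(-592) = 525/37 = 14.19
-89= -89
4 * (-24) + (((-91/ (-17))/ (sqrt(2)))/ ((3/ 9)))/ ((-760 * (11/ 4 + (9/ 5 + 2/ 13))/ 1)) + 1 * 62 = -34 - 3549 * sqrt(2)/ 1580116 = -34.00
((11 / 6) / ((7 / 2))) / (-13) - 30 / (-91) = 79 / 273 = 0.29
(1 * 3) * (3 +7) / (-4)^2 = 15 / 8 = 1.88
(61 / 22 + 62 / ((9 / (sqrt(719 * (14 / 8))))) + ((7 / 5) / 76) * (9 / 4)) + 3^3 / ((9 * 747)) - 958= -3976689323 / 4163280 + 31 * sqrt(5033) / 9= -710.82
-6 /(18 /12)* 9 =-36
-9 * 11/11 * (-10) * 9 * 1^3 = 810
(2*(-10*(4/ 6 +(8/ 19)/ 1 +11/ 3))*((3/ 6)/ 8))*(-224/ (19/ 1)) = 75880/ 1083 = 70.06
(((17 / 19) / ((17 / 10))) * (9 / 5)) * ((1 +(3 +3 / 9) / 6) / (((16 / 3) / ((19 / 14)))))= 3 / 8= 0.38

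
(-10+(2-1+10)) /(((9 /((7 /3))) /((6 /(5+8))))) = 14 /117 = 0.12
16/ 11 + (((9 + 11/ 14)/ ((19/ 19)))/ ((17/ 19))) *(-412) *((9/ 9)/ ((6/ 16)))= -47181472/ 3927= -12014.64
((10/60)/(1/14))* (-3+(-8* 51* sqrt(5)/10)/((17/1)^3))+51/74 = -467/74- 28* sqrt(5)/1445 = -6.35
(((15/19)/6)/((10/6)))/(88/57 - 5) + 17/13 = 6581/5122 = 1.28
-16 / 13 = -1.23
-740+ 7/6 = -4433/6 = -738.83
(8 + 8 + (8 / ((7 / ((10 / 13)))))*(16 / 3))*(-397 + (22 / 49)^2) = -1793641008 / 218491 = -8209.22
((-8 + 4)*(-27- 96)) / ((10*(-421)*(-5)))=246 / 10525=0.02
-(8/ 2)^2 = -16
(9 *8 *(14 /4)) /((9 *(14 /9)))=18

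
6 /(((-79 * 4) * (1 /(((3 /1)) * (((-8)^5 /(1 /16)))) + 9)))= -0.00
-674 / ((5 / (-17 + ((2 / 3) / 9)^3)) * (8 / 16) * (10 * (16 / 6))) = 112761211 / 656100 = 171.87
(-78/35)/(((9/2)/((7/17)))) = -52/255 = -0.20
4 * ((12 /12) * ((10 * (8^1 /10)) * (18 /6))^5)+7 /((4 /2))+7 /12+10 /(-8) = 191102993 /6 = 31850498.83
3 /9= 1 /3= 0.33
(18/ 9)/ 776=0.00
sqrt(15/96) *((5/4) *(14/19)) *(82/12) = 1435 *sqrt(10)/1824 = 2.49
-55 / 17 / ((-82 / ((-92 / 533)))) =-2530 / 371501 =-0.01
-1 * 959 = -959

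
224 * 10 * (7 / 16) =980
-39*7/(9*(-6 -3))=91/27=3.37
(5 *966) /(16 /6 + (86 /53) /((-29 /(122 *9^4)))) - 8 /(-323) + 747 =4981940476787 /6670006202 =746.92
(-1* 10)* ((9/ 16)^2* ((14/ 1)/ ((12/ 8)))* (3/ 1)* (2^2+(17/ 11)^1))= -491.29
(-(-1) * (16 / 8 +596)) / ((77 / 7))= 598 / 11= 54.36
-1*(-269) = 269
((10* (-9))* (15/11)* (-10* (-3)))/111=-13500/407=-33.17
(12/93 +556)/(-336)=-2155/1302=-1.66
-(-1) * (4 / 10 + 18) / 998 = 46 / 2495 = 0.02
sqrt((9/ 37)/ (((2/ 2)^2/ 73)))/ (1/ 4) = 12 * sqrt(2701)/ 37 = 16.86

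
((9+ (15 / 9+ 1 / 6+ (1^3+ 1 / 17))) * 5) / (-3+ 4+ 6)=8.49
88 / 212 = 22 / 53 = 0.42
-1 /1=-1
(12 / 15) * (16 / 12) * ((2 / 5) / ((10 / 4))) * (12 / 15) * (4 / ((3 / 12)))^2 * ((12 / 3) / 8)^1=32768 / 1875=17.48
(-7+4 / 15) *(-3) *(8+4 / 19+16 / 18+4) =45248 / 171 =264.61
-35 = -35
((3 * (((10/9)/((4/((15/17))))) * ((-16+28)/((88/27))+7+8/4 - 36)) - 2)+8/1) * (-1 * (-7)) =-58359/748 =-78.02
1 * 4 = 4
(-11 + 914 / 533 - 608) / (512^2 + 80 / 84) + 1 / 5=2899642087 / 14670942260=0.20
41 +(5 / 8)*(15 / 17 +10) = 47.80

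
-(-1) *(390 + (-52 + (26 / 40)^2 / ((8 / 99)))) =1098331 / 3200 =343.23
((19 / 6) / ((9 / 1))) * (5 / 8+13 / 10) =0.68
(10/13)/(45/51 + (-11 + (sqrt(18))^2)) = 85/871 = 0.10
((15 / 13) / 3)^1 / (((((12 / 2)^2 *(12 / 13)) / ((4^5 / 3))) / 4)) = 1280 / 81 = 15.80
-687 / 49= -14.02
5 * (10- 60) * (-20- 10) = 7500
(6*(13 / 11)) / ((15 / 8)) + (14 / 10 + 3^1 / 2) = 147 / 22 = 6.68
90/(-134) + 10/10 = 22/67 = 0.33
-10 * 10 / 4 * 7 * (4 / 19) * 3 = -2100 / 19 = -110.53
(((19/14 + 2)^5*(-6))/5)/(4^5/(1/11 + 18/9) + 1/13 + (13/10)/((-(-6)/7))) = -617167413837/592581811052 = -1.04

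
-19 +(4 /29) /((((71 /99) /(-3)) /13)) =-54565 /2059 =-26.50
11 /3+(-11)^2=124.67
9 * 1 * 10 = 90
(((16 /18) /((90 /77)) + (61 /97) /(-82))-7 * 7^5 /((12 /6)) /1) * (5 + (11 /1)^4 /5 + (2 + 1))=-1390973766102139 /8053425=-172718286.46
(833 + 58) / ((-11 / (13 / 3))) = -351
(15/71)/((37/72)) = 1080/2627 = 0.41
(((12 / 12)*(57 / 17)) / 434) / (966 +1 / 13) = 0.00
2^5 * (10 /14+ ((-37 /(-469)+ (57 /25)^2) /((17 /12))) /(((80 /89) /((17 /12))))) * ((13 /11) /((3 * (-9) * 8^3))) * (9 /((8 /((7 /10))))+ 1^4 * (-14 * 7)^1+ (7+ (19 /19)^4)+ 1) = 337311198757 /212256000000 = 1.59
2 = 2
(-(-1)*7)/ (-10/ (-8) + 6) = 28/ 29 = 0.97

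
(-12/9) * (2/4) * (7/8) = -7/12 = -0.58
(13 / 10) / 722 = 13 / 7220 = 0.00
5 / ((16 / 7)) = 35 / 16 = 2.19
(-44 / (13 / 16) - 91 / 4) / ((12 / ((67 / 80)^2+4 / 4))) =-14515037 / 1331200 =-10.90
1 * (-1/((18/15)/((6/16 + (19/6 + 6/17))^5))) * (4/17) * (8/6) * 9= -50651171016834745/24024798277632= -2108.29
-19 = -19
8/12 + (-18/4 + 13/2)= 8/3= 2.67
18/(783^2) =2/68121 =0.00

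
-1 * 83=-83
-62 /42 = -31 /21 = -1.48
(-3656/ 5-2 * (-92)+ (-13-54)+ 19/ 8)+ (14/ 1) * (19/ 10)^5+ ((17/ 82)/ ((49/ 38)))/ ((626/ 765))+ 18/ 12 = -8283867387069/ 31440850000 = -263.47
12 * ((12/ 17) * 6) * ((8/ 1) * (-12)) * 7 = -580608/ 17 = -34153.41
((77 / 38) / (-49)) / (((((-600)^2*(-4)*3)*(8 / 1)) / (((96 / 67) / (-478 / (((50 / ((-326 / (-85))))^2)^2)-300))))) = -0.00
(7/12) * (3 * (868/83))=1519/83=18.30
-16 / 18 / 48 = -1 / 54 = -0.02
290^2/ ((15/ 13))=218660/ 3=72886.67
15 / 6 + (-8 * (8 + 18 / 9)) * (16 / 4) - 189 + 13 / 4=-2013 / 4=-503.25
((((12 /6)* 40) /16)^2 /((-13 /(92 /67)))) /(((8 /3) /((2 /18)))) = -575 /5226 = -0.11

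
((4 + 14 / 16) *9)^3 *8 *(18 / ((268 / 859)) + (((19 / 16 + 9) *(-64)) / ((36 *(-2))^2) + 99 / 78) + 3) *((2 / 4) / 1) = 2866605837849 / 137216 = 20891192.27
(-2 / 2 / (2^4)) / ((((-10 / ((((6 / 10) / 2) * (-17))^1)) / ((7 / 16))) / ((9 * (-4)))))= 3213 / 6400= 0.50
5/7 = 0.71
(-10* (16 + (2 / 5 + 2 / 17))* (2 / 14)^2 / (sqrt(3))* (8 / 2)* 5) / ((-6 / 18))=116.77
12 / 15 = 4 / 5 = 0.80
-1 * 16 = -16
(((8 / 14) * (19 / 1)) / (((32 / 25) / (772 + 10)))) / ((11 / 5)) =928625 / 308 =3015.02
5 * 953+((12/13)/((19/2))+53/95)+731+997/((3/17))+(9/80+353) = 681686461/59280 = 11499.43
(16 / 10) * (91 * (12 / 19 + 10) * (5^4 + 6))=92792336 / 95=976761.43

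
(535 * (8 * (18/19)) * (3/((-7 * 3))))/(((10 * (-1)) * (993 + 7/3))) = 11556/198569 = 0.06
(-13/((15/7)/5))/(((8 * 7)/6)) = -13/4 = -3.25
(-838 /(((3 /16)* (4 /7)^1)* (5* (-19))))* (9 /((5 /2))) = 140784 /475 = 296.39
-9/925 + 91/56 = 1.62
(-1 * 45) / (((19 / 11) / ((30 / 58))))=-13.48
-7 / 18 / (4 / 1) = -7 / 72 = -0.10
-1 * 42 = -42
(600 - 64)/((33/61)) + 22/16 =992.16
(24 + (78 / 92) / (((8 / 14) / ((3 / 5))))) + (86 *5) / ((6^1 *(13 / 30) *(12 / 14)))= 7816061 / 35880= 217.84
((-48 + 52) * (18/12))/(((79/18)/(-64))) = -6912/79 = -87.49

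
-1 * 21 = -21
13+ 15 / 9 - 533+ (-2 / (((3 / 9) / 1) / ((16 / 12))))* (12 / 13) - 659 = -46204 / 39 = -1184.72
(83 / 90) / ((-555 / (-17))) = 1411 / 49950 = 0.03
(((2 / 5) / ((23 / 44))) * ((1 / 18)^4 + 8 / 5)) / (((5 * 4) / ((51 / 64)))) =157045031 / 3219264000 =0.05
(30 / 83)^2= 900 / 6889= 0.13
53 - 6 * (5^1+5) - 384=-391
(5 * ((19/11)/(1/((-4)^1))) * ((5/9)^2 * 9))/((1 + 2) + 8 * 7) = -9500/5841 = -1.63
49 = 49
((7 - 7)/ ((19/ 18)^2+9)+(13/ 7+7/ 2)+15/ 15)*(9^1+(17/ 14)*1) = 12727/ 196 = 64.93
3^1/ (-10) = -3/ 10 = -0.30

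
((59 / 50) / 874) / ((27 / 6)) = 59 / 196650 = 0.00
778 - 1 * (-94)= 872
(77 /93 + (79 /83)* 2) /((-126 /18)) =-21085 /54033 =-0.39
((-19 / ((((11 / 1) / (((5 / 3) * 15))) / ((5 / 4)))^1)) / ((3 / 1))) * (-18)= 7125 / 22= 323.86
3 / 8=0.38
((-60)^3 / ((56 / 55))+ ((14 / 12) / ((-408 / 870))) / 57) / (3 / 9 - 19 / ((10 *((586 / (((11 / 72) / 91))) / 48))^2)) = -87684242760575563375 / 137775435787046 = -636428.71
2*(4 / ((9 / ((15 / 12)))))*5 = 50 / 9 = 5.56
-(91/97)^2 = -8281/9409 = -0.88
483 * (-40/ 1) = -19320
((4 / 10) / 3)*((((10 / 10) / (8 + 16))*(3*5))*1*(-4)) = -1 / 3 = -0.33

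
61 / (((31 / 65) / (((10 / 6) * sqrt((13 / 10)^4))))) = 360.26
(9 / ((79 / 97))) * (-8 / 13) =-6984 / 1027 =-6.80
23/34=0.68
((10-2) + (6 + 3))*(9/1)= 153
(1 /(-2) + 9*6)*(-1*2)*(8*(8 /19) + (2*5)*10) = -11060.42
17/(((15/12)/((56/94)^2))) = 53312/11045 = 4.83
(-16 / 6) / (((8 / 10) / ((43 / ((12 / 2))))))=-215 / 9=-23.89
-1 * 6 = -6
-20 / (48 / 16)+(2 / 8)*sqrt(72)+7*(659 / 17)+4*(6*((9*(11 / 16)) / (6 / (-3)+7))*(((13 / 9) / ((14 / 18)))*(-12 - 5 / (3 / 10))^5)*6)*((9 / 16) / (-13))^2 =-2226687749761 / 185640+3*sqrt(2) / 2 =-11994652.85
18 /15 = 6 /5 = 1.20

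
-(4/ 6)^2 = -4/ 9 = -0.44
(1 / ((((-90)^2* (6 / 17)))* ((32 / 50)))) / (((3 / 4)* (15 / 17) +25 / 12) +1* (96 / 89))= 25721 / 179947008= 0.00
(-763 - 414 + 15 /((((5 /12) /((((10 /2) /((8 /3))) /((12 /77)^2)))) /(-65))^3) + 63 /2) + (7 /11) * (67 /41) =-387215043849498345477 /14778368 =-26201475281269.11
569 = 569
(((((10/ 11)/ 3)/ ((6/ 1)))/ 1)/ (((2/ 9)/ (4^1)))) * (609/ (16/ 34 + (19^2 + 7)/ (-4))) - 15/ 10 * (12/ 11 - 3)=-1239/ 389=-3.19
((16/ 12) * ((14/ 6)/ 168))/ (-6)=-0.00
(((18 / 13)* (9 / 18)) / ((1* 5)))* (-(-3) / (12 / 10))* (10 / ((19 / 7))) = 315 / 247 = 1.28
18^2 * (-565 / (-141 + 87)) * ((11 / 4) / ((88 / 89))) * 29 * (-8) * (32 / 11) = -69996720 / 11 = -6363338.18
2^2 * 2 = 8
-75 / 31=-2.42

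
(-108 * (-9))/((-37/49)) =-1287.24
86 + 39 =125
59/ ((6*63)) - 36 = -13549/ 378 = -35.84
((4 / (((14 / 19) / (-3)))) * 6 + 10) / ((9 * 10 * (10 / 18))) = -307 / 175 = -1.75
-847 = -847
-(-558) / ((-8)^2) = 279 / 32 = 8.72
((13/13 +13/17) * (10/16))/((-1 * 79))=-0.01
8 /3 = 2.67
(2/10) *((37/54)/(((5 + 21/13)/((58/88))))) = 13949/1021680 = 0.01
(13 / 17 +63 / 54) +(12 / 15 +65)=34543 / 510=67.73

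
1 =1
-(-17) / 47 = 17 / 47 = 0.36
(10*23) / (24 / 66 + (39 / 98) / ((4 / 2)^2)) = 991760 / 1997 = 496.62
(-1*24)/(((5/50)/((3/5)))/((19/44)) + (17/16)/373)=-8164224/132265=-61.73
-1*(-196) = 196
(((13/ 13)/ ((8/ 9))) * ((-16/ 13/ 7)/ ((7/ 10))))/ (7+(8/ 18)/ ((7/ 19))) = -1620/ 47047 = -0.03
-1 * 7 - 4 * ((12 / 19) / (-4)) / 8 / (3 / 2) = -132 / 19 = -6.95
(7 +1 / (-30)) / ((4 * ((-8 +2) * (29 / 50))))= -1045 / 2088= -0.50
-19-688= -707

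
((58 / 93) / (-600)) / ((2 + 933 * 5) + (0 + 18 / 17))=-493 / 2214060300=-0.00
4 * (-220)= -880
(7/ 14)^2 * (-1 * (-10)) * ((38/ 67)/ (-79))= -95/ 5293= -0.02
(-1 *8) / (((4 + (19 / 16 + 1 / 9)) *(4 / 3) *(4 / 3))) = -648 / 763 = -0.85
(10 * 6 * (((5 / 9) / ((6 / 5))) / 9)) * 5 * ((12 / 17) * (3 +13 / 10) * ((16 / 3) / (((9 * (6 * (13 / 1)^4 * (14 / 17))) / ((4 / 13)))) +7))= 31683737063500 / 96630117129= 327.89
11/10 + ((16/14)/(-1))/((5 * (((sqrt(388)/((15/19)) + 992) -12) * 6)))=38 * sqrt(97)/377912381 + 593841313/539874830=1.10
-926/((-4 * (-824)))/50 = -463/82400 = -0.01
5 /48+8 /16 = 29 /48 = 0.60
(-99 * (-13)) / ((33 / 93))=3627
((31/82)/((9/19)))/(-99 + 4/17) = -0.01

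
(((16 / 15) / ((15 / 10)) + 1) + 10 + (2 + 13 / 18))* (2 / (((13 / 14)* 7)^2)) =1732 / 2535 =0.68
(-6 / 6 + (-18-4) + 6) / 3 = -17 / 3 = -5.67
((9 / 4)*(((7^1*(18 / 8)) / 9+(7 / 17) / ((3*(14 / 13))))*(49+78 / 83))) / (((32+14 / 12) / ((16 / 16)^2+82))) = 14287815 / 27064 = 527.93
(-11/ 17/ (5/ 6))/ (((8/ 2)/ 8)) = -132/ 85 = -1.55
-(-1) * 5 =5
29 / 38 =0.76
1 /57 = 0.02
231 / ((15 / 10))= 154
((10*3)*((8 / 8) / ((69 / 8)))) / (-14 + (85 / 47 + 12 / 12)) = -0.31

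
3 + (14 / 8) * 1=19 / 4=4.75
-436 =-436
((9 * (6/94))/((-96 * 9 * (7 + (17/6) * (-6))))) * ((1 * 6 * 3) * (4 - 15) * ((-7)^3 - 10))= 34947/7520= 4.65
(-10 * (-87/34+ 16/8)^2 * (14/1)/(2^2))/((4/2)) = -12635/2312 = -5.46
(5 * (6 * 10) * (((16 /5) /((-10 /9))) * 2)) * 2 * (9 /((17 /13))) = -404352 /17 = -23785.41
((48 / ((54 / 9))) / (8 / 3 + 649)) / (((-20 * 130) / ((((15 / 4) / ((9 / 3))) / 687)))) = -1 / 116400700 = -0.00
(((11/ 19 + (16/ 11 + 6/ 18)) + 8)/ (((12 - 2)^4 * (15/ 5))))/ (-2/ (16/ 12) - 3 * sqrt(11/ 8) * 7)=-0.00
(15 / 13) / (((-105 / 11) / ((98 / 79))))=-154 / 1027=-0.15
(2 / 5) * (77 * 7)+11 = 1133 / 5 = 226.60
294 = 294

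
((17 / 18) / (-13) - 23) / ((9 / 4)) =-10798 / 1053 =-10.25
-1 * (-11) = 11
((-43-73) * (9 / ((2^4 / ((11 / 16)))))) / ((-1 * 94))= 2871 / 6016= 0.48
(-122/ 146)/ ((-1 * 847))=61/ 61831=0.00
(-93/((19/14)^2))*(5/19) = -91140/6859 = -13.29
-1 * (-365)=365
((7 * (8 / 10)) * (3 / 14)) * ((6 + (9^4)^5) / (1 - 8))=-72945992754341572842 / 35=-2084171221552616366.91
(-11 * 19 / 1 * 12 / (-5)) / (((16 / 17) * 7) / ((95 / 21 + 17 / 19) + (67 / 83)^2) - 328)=-177846790011 / 115910529590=-1.53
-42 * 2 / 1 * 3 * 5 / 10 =-126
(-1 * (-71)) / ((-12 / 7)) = -497 / 12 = -41.42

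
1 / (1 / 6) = 6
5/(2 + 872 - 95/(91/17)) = 455/77919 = 0.01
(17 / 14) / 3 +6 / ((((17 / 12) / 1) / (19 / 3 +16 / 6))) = 27505 / 714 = 38.52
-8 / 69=-0.12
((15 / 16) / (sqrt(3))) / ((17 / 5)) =25* sqrt(3) / 272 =0.16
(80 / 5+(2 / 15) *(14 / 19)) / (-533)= -4588 / 151905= -0.03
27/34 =0.79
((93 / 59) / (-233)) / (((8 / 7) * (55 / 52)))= -8463 / 1512170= -0.01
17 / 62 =0.27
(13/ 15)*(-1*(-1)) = 13/ 15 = 0.87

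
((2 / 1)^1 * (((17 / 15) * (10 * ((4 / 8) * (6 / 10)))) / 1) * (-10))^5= -1453933568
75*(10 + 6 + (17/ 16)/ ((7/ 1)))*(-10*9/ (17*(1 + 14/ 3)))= -18316125/ 16184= -1131.74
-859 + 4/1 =-855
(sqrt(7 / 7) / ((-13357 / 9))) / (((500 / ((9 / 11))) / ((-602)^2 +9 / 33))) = -16994853 / 42531500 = -0.40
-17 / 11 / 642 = -0.00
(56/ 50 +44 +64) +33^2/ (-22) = 2981/ 50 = 59.62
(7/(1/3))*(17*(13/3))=1547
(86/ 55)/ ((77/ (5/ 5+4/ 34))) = 1634/ 71995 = 0.02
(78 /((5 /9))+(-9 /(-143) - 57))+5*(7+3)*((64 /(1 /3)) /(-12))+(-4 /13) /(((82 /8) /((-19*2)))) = -715.40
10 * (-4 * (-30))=1200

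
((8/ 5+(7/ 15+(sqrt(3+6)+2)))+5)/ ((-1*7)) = -181/ 105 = -1.72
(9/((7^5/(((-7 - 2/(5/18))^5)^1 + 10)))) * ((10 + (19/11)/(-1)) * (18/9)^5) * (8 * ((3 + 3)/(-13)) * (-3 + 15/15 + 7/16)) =-1558827159264/3301375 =-472175.13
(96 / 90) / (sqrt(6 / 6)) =1.07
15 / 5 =3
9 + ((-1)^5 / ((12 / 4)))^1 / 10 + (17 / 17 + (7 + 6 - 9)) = 419 / 30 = 13.97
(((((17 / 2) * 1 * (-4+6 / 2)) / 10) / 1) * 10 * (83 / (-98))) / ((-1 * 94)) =-1411 / 18424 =-0.08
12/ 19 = 0.63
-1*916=-916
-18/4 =-9/2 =-4.50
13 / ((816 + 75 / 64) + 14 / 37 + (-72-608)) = 0.09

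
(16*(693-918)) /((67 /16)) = -859.70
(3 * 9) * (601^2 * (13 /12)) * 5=211302585 /4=52825646.25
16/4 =4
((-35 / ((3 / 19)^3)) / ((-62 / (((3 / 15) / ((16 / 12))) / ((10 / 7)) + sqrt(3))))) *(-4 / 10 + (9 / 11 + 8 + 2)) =64193381 / 409200 + 9170483 *sqrt(3) / 6138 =2744.65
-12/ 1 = -12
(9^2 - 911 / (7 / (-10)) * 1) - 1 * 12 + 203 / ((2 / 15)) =40501 / 14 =2892.93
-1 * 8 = -8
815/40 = 163/8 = 20.38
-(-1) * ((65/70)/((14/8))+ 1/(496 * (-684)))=8820815/16623936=0.53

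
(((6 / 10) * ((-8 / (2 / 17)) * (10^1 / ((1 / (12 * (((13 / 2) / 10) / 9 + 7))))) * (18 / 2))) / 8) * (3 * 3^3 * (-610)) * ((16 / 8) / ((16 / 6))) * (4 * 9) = 51967095966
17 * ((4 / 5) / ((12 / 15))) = 17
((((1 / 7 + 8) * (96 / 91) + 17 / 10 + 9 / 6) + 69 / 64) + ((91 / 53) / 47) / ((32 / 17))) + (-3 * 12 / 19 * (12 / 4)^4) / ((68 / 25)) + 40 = -579990425081 / 164008237120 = -3.54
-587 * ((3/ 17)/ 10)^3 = -15849/ 4913000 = -0.00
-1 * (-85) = 85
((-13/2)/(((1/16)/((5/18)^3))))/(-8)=1625/5832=0.28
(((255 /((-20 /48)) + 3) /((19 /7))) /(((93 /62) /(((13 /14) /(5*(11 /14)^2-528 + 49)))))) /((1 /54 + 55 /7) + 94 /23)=1498973112 /61441540301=0.02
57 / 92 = 0.62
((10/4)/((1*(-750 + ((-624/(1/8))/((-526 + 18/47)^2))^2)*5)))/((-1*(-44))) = -2841575426048/187543896477225189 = -0.00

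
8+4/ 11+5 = 147/ 11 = 13.36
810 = 810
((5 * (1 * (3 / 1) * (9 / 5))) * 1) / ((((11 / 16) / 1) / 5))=2160 / 11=196.36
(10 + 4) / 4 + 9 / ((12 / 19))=71 / 4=17.75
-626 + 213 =-413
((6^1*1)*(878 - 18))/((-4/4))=-5160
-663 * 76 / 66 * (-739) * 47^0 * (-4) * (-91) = 205366218.91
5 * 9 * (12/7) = 540/7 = 77.14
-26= -26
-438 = -438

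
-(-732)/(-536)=-183/134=-1.37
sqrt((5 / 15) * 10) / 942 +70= sqrt(30) / 2826 +70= 70.00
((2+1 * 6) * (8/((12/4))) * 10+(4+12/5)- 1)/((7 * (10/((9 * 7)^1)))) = 9843/50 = 196.86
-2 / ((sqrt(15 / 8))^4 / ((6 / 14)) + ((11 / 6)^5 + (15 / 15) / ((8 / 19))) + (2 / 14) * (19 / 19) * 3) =-217728 / 3452947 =-0.06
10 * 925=9250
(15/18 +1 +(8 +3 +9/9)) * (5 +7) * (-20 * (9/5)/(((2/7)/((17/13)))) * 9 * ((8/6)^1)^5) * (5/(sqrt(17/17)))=-5186691.28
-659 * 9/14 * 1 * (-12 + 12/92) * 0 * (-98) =0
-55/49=-1.12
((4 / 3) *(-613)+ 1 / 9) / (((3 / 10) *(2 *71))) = -36775 / 1917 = -19.18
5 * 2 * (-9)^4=65610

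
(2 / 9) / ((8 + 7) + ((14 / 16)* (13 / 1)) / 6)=0.01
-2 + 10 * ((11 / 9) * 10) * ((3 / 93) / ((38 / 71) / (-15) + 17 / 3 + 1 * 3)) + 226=224.46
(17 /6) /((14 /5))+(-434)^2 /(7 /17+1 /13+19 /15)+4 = 52452061559 /488796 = 107308.70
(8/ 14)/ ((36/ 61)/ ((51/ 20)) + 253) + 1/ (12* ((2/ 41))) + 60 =61.71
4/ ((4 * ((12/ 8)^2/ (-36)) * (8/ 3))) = -6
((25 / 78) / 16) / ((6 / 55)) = 1375 / 7488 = 0.18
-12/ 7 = -1.71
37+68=105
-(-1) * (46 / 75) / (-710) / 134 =-23 / 3567750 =-0.00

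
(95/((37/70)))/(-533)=-6650/19721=-0.34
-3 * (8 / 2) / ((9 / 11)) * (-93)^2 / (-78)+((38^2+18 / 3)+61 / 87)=3480097 / 1131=3077.01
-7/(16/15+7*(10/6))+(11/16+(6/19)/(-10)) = 0.11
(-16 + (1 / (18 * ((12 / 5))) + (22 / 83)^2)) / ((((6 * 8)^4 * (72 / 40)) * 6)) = -118346975 / 426548722139136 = -0.00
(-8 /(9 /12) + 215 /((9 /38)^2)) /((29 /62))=19194952 /2349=8171.54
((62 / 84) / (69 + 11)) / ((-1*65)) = -31 / 218400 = -0.00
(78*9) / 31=702 / 31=22.65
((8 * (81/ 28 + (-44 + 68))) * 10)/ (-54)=-2510/ 63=-39.84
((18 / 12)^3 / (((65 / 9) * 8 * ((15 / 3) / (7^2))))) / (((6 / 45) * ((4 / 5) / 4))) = 35721 / 1664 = 21.47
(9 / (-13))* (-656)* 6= 35424 / 13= 2724.92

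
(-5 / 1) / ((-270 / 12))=2 / 9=0.22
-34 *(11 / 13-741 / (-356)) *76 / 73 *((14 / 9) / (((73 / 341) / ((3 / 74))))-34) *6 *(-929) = -4441513878616180 / 228129161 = -19469294.76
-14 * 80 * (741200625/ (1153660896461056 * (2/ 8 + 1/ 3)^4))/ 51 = -3201986700000/ 26277330809626631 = -0.00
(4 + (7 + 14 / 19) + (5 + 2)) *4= 1424 / 19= 74.95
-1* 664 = -664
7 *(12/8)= 21/2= 10.50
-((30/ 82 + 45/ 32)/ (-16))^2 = -5405625/ 440664064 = -0.01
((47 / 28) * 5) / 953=235 / 26684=0.01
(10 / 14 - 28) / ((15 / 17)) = -3247 / 105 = -30.92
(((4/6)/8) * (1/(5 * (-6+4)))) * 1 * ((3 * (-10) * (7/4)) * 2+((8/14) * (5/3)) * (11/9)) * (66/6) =43175/4536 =9.52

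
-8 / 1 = -8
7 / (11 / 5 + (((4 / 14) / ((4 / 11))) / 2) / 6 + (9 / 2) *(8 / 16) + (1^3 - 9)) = -5880 / 2927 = -2.01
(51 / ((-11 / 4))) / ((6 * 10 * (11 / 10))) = -34 / 121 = -0.28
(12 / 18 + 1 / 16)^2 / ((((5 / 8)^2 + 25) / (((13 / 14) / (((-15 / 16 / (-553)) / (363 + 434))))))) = 6170374 / 675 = 9141.29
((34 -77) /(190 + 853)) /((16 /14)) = -43 /1192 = -0.04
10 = 10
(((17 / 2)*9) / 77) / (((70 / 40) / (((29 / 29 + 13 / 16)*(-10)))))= -22185 / 2156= -10.29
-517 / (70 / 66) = -17061 / 35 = -487.46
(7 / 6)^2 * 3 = 49 / 12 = 4.08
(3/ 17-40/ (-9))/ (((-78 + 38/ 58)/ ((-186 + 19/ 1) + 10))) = 3218971/ 343179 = 9.38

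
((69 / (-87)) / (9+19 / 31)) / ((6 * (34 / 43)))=-30659 / 1762968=-0.02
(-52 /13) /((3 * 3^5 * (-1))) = 0.01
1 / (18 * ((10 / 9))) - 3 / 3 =-19 / 20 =-0.95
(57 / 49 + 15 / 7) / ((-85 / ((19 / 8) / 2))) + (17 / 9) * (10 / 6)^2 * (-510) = -2407411553 / 899640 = -2675.97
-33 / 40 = -0.82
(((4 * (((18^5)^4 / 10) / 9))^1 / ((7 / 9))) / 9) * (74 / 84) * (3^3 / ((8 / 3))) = 176881777502495584670318592 / 245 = 721966438785696263960484.00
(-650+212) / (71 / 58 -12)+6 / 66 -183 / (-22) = 674513 / 13750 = 49.06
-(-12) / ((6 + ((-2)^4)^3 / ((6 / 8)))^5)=729 / 296772767378819528008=0.00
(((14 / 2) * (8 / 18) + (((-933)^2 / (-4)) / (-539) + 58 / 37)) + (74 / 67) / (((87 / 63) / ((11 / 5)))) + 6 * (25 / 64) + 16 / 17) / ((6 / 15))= 392214790618967 / 379432646208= 1033.69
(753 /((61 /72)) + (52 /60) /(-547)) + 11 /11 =445341992 /500505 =889.79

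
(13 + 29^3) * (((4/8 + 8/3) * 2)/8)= 77273/4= 19318.25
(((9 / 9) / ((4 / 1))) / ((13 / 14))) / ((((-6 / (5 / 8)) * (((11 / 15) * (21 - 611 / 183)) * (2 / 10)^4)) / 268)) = -1341046875 / 3697408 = -362.70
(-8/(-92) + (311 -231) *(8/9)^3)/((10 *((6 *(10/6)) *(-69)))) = -471769/57846150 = -0.01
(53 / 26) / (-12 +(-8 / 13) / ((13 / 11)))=-689 / 4232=-0.16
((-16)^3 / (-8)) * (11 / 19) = 5632 / 19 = 296.42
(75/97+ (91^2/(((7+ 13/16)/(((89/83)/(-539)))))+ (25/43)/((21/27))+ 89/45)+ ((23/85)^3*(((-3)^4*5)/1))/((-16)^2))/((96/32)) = 53601743153704351/113153896592352000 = 0.47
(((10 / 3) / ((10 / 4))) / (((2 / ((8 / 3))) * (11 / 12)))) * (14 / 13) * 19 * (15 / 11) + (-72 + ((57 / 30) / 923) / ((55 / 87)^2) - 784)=-2035376199 / 2538250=-801.88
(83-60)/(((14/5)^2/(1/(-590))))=-115/23128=-0.00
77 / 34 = 2.26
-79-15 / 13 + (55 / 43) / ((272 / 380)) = -2978883 / 38012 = -78.37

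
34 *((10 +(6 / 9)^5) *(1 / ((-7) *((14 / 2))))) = -83708 / 11907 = -7.03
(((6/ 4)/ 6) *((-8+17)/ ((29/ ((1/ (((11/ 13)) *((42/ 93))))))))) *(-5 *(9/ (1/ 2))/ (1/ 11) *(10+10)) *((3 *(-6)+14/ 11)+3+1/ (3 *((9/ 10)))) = 119902575/ 2233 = 53695.73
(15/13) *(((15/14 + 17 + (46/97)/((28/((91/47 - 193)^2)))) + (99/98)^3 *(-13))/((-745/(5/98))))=-1884471314927715/38282595415225616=-0.05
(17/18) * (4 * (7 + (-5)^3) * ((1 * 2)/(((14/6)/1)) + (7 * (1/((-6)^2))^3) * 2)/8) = -140437051/2939328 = -47.78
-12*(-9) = 108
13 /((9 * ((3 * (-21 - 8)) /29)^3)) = -13 /243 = -0.05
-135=-135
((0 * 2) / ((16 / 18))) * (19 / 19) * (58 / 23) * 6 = 0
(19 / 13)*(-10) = -190 / 13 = -14.62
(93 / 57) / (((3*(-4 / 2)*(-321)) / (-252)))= -434 / 2033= -0.21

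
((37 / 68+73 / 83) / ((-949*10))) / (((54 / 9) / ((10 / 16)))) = -8035 / 514190976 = -0.00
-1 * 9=-9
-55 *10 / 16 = -275 / 8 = -34.38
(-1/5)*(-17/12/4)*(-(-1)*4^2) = 17/15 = 1.13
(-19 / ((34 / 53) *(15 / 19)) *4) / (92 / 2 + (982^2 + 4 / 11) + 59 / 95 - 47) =-3998797 / 25696823382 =-0.00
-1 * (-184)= 184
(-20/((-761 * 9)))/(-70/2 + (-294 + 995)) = 10/2280717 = 0.00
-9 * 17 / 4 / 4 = -9.56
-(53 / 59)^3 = -148877 / 205379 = -0.72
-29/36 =-0.81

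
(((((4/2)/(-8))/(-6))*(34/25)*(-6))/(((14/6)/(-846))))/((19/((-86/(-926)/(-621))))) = -34357/35407925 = -0.00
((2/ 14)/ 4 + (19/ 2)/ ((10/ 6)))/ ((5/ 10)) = 803/ 70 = 11.47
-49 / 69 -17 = -1222 / 69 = -17.71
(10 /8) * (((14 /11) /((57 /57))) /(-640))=-7 /2816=-0.00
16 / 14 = 8 / 7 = 1.14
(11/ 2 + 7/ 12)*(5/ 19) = 1.60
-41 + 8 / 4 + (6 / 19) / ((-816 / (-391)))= -5905 / 152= -38.85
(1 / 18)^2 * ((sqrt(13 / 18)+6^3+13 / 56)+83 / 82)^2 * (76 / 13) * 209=1980707003 * sqrt(26) / 7253064+8891801161642795 / 49959104832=179374.06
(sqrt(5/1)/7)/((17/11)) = 11 *sqrt(5)/119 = 0.21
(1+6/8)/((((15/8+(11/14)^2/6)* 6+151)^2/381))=0.03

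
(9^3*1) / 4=729 / 4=182.25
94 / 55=1.71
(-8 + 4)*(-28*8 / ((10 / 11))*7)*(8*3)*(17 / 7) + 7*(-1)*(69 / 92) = 8042391 / 20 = 402119.55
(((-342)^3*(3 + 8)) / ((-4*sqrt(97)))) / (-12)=-18334107*sqrt(97) / 194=-930773.26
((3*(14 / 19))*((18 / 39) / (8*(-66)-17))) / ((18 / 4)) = -0.00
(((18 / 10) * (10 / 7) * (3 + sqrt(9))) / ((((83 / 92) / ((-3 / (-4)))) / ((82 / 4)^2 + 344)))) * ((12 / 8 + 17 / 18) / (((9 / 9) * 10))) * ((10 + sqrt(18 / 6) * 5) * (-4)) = -55686312 / 581-27843156 * sqrt(3) / 581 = -178850.38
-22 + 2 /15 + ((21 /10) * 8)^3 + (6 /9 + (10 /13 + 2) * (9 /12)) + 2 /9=69069943 /14625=4722.73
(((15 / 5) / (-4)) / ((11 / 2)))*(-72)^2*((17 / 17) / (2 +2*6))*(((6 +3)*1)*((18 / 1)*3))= -1889568 / 77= -24539.84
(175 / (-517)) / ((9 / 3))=-175 / 1551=-0.11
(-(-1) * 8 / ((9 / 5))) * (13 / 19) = 520 / 171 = 3.04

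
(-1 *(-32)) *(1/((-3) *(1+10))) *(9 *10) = -960/11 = -87.27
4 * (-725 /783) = -100 /27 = -3.70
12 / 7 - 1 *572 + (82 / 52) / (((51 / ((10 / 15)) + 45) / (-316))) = -574.39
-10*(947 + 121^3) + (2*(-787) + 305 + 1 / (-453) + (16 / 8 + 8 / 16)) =-16060069931 / 906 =-17726346.50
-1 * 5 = -5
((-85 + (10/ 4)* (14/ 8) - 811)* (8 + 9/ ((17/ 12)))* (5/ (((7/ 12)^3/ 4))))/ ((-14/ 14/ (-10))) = -10741075200/ 833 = -12894448.02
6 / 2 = 3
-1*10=-10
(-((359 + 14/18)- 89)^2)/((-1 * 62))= 5938969/5022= 1182.59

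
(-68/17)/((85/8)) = -32/85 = -0.38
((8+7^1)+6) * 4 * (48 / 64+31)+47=2714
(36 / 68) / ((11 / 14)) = 126 / 187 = 0.67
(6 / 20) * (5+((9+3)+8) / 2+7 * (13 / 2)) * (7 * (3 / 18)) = 847 / 40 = 21.18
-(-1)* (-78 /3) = -26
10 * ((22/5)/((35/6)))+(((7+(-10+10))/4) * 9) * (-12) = -6351/35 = -181.46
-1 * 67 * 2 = -134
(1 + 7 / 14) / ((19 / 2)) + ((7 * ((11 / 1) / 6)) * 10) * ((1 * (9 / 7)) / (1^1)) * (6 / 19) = 52.26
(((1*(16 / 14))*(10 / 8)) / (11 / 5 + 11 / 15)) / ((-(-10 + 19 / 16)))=200 / 3619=0.06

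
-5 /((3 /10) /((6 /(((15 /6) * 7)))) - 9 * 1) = 8 /13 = 0.62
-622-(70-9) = -683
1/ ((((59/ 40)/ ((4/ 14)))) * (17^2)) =80/ 119357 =0.00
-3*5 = -15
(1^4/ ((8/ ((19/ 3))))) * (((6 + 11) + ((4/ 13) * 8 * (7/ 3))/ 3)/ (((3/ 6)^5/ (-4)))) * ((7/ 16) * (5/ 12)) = -1471645/ 4212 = -349.39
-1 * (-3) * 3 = 9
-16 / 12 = -4 / 3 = -1.33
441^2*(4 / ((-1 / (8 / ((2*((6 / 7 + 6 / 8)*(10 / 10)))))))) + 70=-9680482 / 5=-1936096.40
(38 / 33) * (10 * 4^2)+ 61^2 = 128873 / 33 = 3905.24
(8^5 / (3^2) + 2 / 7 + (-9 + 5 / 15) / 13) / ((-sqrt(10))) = -1151.23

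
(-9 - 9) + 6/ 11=-192/ 11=-17.45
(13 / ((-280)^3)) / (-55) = 13 / 1207360000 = 0.00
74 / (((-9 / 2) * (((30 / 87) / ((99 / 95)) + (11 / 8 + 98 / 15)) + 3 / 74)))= -69873760 / 35181401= -1.99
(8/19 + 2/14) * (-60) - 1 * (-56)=2948/133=22.17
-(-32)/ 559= 0.06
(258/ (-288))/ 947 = -43/ 45456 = -0.00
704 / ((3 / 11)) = 7744 / 3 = 2581.33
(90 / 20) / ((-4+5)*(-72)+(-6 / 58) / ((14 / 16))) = -609 / 9760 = -0.06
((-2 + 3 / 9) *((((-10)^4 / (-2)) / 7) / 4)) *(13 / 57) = 67.88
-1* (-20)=20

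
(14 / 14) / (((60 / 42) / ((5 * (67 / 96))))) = 2.44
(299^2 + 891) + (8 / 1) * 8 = 90356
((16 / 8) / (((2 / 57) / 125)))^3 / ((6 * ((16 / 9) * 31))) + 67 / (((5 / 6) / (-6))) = 1093865681.28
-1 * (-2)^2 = -4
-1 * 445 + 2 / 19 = -444.89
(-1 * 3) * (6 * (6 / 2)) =-54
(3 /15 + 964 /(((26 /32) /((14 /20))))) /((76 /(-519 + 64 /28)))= -5647.98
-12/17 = -0.71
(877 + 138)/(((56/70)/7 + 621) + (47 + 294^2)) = 35525/3048644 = 0.01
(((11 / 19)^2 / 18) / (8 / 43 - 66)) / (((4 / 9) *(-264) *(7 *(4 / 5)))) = 473 / 1098456576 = 0.00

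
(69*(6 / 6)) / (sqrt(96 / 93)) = 69*sqrt(62) / 8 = 67.91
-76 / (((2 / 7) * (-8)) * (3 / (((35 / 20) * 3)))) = 931 / 16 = 58.19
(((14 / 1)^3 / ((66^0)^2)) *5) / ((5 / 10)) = 27440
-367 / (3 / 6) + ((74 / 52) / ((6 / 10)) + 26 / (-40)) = -571177 / 780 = -732.28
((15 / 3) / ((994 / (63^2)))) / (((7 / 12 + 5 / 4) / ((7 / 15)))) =3969 / 781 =5.08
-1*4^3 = -64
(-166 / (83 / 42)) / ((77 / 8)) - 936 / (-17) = 8664 / 187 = 46.33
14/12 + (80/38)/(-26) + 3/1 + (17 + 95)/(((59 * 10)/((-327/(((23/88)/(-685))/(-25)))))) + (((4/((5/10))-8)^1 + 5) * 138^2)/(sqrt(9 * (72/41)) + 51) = -96285489443139085/23684418498-190440 * sqrt(82)/11777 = -4065498.06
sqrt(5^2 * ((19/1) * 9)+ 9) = 6 * sqrt(119) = 65.45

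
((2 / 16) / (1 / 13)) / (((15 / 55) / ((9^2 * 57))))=220077 / 8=27509.62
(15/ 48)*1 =5/ 16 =0.31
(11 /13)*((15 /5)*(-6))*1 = -198 /13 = -15.23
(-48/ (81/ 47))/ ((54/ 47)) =-17672/ 729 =-24.24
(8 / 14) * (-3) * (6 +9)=-180 / 7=-25.71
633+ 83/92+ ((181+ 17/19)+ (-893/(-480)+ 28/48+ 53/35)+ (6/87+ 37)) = 12161552969/14193760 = 856.82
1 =1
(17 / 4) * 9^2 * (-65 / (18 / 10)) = -49725 / 4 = -12431.25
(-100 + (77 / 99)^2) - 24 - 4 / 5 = -50299 / 405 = -124.20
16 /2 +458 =466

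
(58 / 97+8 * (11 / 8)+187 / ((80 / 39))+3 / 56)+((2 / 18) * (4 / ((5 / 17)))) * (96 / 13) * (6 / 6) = 241449487 / 2118480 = 113.97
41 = 41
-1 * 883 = -883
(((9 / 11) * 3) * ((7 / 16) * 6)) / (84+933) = 63 / 9944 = 0.01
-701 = -701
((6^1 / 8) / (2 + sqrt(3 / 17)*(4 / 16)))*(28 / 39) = 544 / 2015 - 4*sqrt(51) / 2015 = 0.26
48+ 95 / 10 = 115 / 2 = 57.50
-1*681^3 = -315821241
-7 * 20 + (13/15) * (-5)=-433/3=-144.33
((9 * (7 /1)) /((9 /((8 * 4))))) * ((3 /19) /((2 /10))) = 3360 /19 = 176.84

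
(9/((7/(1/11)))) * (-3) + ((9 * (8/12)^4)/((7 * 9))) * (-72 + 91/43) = -622921/268191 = -2.32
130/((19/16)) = 2080/19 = 109.47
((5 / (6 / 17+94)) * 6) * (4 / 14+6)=5610 / 2807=2.00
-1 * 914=-914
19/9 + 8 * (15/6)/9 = 13/3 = 4.33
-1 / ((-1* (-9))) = -1 / 9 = -0.11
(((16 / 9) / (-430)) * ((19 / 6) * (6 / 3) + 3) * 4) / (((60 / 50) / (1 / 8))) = -56 / 3483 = -0.02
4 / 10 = 2 / 5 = 0.40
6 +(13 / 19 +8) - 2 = 241 / 19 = 12.68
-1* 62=-62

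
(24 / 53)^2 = 0.21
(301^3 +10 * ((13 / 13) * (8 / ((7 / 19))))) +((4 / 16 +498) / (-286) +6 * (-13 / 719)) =157020324373879 / 5757752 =27271116.29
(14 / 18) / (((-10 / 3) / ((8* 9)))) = -84 / 5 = -16.80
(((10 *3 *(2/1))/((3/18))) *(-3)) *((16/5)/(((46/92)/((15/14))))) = -51840/7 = -7405.71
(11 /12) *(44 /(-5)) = -121 /15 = -8.07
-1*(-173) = 173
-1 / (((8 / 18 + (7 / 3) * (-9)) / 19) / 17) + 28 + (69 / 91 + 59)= 1741947 / 16835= 103.47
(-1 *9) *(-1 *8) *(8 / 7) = 576 / 7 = 82.29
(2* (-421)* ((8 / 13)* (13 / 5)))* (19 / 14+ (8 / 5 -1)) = -461416 / 175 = -2636.66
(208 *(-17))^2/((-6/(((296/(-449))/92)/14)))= 231310976/216867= 1066.60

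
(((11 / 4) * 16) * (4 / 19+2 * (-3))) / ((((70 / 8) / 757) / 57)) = -8793312 / 7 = -1256187.43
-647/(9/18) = -1294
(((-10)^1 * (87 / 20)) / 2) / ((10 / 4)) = -87 / 10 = -8.70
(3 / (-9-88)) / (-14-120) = 3 / 12998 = 0.00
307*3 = 921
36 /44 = 9 /11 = 0.82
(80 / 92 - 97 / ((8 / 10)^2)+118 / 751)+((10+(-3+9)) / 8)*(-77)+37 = -73938337 / 276368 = -267.54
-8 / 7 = -1.14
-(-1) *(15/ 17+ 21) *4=1488/ 17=87.53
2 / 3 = 0.67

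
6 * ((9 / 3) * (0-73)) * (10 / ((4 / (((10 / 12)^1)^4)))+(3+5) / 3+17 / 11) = -11276383 / 1584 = -7118.93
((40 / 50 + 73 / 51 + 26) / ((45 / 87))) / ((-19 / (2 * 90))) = -835084 / 1615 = -517.08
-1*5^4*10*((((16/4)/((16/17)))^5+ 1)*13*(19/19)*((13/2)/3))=-250134259375/1024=-244271737.67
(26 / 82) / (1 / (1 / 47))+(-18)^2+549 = 1682284 / 1927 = 873.01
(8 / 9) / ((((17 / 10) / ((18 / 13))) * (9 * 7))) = 160 / 13923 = 0.01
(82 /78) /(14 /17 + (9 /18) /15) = 6970 /5681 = 1.23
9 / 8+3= 4.12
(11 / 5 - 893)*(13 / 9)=-57902 / 45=-1286.71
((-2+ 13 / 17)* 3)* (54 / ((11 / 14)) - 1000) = 645372 / 187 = 3451.19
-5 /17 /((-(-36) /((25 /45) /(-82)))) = 25 /451656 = 0.00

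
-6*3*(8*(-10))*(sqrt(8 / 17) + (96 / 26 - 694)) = -12922560 / 13 + 2880*sqrt(34) / 17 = -993055.25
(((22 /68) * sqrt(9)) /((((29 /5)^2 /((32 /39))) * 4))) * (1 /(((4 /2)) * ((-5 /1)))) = -110 /185861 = -0.00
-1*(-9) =9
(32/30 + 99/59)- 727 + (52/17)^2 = -182846134/255765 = -714.90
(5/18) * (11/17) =55/306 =0.18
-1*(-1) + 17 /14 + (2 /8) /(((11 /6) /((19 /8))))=2.54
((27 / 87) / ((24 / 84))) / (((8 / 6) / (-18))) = -1701 / 116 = -14.66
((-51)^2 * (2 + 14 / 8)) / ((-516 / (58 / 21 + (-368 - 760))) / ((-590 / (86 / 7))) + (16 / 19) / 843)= -2178053427558375 / 1909243976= -1140793.66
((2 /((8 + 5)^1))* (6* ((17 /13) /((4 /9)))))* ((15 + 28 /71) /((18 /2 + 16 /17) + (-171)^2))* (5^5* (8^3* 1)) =6822943200000 /2983347367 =2287.01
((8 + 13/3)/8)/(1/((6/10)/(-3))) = -37/120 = -0.31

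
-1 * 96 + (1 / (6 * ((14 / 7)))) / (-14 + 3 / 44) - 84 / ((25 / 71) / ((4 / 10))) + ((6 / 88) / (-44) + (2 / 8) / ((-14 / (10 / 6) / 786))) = -214.82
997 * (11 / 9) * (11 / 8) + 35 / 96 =482653 / 288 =1675.88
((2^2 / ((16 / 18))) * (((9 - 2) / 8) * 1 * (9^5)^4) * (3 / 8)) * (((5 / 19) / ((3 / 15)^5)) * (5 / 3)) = 59838509681295821442421875 / 2432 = 24604650362374926579943.21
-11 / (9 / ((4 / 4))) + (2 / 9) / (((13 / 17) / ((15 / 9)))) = -0.74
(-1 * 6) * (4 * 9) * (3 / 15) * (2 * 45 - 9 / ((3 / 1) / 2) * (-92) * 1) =-138672 / 5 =-27734.40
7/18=0.39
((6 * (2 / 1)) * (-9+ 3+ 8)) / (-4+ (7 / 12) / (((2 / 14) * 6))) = -1728 / 239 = -7.23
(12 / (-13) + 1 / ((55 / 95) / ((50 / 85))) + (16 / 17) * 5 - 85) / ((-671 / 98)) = 19106962 / 1631201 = 11.71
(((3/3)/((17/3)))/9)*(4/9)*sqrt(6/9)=4*sqrt(6)/1377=0.01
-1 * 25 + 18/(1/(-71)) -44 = -1347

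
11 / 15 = 0.73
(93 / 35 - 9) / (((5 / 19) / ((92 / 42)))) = -64676 / 1225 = -52.80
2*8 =16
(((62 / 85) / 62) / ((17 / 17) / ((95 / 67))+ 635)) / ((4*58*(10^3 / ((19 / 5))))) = 0.00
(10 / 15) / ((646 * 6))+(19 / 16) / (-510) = -59 / 27360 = -0.00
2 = 2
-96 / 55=-1.75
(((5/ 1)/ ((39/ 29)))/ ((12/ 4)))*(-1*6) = -290/ 39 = -7.44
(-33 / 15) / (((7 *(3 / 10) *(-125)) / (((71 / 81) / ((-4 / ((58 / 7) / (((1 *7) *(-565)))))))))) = 22649 / 5886523125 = 0.00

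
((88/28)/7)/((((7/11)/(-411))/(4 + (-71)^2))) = -501785790/343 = -1462932.33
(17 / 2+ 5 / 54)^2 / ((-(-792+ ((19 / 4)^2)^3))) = -220463104 / 31931547921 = -0.01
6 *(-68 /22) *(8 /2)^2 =-3264 /11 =-296.73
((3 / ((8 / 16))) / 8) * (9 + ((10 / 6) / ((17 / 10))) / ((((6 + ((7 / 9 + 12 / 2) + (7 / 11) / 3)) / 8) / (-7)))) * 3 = 469611 / 43724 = 10.74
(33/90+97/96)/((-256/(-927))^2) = 189338823/10485760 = 18.06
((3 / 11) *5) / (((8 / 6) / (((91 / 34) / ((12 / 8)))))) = 1365 / 748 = 1.82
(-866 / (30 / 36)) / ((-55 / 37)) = 192252 / 275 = 699.10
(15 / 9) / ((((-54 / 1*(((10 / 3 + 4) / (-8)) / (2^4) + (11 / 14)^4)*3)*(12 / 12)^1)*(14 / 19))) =-521360 / 12091761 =-0.04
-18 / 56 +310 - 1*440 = -130.32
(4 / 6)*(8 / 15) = 16 / 45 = 0.36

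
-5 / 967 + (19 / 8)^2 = 348767 / 61888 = 5.64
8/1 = 8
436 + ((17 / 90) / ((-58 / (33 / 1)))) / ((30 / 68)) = 5686621 / 13050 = 435.76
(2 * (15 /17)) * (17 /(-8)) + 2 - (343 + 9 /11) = -15205 /44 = -345.57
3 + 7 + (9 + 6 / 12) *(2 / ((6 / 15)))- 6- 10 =41.50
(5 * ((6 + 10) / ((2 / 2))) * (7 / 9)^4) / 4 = 48020 / 6561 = 7.32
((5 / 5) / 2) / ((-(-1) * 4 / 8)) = 1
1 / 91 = 0.01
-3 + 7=4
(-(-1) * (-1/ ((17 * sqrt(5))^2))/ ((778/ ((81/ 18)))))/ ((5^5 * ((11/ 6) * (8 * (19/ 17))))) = -27/ 345529250000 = -0.00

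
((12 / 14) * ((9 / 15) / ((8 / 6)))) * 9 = 243 / 70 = 3.47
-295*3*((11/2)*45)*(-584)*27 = 3453783300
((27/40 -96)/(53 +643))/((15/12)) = -1271/11600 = -0.11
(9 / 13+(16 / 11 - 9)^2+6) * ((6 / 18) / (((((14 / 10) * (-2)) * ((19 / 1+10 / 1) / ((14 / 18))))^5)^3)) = -763580322265625 / 68682727135496522740079232362217989659189248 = -0.00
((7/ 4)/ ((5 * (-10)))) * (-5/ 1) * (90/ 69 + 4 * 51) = 16527/ 460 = 35.93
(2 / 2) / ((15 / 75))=5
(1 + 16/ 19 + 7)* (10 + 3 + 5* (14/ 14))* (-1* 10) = -30240/ 19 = -1591.58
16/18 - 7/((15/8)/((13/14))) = -116/45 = -2.58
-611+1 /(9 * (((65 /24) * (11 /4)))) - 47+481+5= -368908 /2145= -171.99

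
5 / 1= 5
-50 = -50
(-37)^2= 1369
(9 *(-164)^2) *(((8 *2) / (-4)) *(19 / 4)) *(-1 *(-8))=-36793728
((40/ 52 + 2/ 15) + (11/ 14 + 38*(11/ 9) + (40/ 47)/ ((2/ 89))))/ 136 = 33105929/ 52350480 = 0.63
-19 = -19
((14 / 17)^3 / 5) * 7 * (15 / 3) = 19208 / 4913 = 3.91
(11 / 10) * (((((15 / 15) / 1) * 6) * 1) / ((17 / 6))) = 198 / 85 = 2.33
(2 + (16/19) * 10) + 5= 15.42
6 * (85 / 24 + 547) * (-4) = -13213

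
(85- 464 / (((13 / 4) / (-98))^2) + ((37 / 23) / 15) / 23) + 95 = -565524872807 / 1341015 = -421714.05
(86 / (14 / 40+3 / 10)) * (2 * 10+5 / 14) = 245100 / 91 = 2693.41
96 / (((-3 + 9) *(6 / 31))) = 248 / 3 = 82.67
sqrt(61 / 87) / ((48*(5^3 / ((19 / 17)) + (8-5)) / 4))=19*sqrt(5307) / 2278008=0.00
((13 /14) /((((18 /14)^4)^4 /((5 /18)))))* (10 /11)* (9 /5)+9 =367206588890810813 /40766444154740502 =9.01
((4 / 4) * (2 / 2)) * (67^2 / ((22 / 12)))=26934 / 11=2448.55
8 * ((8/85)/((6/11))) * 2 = 704/255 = 2.76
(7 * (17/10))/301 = 17/430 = 0.04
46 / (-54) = -0.85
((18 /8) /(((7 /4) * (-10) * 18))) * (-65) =13 /28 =0.46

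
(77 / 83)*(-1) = -77 / 83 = -0.93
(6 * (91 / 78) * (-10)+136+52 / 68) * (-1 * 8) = -9080 / 17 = -534.12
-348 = -348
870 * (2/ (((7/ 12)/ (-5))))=-104400/ 7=-14914.29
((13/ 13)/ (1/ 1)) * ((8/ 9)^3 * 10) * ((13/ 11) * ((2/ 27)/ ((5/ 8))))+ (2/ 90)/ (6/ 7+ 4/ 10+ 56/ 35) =21467599/ 21651300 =0.99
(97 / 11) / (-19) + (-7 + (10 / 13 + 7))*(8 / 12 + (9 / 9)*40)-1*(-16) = 381613 / 8151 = 46.82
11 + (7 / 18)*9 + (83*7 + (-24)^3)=-26457 / 2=-13228.50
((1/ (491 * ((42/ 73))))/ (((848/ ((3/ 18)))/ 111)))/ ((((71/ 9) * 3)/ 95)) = 256595/ 827739584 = 0.00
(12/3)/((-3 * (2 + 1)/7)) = -28/9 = -3.11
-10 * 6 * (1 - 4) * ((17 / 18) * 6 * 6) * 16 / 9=10880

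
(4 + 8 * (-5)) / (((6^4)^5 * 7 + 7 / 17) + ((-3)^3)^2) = -153 / 108770713591876636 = -0.00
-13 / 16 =-0.81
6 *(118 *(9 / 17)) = 6372 / 17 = 374.82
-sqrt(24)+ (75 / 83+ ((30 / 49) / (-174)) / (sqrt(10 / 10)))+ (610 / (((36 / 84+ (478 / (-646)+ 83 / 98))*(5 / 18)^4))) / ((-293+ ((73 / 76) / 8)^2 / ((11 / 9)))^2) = -1.77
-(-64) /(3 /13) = 277.33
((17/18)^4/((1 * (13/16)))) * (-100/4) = -2088025/85293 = -24.48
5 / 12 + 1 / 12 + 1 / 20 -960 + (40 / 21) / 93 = -37475317 / 39060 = -959.43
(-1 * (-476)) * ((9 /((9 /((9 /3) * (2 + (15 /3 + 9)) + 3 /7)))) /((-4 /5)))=-28815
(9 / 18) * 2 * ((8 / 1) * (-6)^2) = 288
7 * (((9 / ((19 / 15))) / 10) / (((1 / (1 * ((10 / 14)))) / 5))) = 675 / 38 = 17.76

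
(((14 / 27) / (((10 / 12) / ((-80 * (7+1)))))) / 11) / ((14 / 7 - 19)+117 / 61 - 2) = 109312 / 51579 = 2.12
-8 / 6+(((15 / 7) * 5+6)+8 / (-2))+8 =407 / 21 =19.38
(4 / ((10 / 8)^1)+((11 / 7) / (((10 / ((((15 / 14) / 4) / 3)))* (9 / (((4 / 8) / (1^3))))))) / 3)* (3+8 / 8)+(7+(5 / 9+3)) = 1236031 / 52920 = 23.36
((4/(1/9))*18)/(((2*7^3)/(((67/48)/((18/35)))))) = 2.56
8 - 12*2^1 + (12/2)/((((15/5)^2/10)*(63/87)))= -6.79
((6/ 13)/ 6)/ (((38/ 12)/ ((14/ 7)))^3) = 0.02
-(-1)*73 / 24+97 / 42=899 / 168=5.35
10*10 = 100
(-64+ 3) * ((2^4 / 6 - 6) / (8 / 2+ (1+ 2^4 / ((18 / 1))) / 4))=7320 / 161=45.47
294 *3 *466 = 411012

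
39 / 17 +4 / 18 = 385 / 153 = 2.52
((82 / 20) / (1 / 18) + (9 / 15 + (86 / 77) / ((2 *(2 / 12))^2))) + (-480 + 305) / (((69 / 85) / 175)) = -37642.00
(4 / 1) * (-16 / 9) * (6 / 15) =-128 / 45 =-2.84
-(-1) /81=1 /81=0.01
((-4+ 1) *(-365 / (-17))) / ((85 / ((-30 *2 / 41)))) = 13140 / 11849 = 1.11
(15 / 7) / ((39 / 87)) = 435 / 91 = 4.78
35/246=0.14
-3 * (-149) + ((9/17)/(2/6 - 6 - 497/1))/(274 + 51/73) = 229793180505/514078708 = 447.00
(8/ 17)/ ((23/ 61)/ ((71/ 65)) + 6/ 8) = 138592/ 322541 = 0.43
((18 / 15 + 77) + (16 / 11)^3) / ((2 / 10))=540901 / 1331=406.39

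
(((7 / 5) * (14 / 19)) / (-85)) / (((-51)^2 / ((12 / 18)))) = -196 / 63009225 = -0.00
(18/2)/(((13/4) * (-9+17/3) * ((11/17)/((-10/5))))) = 1836/715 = 2.57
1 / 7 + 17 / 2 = 121 / 14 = 8.64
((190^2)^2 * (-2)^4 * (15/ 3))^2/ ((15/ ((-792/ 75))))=-7652114163752960000000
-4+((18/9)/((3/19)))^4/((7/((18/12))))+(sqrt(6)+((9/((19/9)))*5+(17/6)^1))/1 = sqrt(6)+39762295/7182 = 5538.83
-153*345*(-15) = 791775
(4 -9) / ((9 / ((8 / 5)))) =-8 / 9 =-0.89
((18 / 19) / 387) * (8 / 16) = 1 / 817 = 0.00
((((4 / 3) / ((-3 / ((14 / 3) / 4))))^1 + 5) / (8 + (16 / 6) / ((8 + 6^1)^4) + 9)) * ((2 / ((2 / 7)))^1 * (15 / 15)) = 4067294 / 2204127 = 1.85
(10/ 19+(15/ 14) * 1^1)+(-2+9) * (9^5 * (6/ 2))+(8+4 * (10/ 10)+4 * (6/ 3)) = 329853459/ 266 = 1240050.60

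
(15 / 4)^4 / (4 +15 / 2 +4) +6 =74433 / 3968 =18.76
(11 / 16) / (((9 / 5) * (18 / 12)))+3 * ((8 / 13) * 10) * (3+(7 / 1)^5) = 871431115 / 2808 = 310338.72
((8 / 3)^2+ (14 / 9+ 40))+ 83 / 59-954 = -159995 / 177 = -903.93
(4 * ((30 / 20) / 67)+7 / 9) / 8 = 523 / 4824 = 0.11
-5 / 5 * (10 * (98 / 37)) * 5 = -4900 / 37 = -132.43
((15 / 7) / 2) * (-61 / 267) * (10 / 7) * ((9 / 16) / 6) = -4575 / 139552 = -0.03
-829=-829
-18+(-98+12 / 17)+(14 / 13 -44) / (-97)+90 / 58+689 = 357897216 / 621673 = 575.70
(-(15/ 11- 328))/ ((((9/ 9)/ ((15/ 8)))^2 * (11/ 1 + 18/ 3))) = 808425/ 11968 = 67.55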